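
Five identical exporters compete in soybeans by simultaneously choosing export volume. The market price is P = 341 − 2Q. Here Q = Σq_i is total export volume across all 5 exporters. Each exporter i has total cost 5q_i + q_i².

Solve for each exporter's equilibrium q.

A representative exporter's profit is π_i = q_i(341 − 2Q) − 5q_i − q_i², with Q = q_i + Σ_{j≠i} q_j.
First-order condition: 336 − 6q_i − 2Σ_{j≠i} q_j = 0.
Imposing symmetry (q_j = q for all j) turns Σ_{j≠i} q_j into 4q, so 336 = 14q and q = 24.

24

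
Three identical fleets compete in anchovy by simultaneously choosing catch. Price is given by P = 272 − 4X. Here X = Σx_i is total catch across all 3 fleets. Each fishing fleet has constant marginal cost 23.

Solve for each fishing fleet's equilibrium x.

15.5625

A representative fishing fleet's profit is π_i = x_i(272 − 4X) − 23x_i, with X = x_i + Σ_{j≠i} x_j.
First-order condition: 249 − 8x_i − 4Σ_{j≠i} x_j = 0.
Imposing symmetry (x_j = x for all j) turns Σ_{j≠i} x_j into 2x, so 249 = 16x and x = 15.5625.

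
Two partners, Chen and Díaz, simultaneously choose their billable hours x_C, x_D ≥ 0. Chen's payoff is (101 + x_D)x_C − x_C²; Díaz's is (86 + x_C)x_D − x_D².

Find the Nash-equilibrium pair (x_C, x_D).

96, 91

Expanding Chen's payoff: 101x_C + x_Dx_C − x_C².
∂π/∂x_C = 101 + x_D − 2x_C = 0, so x_C = 50.5 + 0.5x_D.
Likewise for Díaz: x_D = 43 + 0.5x_C.
Substituting the second reaction function into the first: x_C = 50.5 + 0.5(43 + 0.5x_C), which gives 0.75x_C = 72 ⇒ x_C = 96.
Then x_D = 43 + 0.5·96 = 91.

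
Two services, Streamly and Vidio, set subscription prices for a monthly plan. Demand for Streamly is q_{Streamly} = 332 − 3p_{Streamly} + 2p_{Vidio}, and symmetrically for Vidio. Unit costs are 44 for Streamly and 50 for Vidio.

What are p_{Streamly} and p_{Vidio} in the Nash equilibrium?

117.125, 119.375

Streamly's profit: π = (p_{Streamly} − 44)(332 − 3p_{Streamly} + 2p_{Vidio}).
∂π/∂p_{Streamly} = 464 − 6p_{Streamly} + 2p_{Vidio} = 0 ⇒ p_{Streamly} = 232/3 + (1/3)p_{Vidio}.
Similarly p_{Vidio} = 241/3 + (1/3)p_{Streamly}.
Solving the two reaction functions simultaneously: (1 − (1/3)(1/3))p_{Streamly} = 232/3 + (1/3)·(241/3), so (8/9)p_{Streamly} = 937/9 and p_{Streamly} = 117.125.
Then p_{Vidio} = 241/3 + (1/3)·117.125 = 119.375.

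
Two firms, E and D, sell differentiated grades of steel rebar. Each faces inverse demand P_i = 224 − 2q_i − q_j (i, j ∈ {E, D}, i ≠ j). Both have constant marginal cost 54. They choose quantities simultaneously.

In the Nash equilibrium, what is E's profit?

2312

Firm E's profit: π = q_E(224 − 2q_E − q_D) − 54q_E.
∂π/∂q_E = 170 − 4q_E − q_D = 0 ⇒ q_E = 42.5 − 0.25q_D.
Setting q_E = q_D in the reaction function: q_E = 42.5 − 0.25q_E, so q_E = 42.5 / 1.25 = 34.
P_E = 224 − 2·34 − 34 = 122.
Profit = (122 − 54)·34 = 2312.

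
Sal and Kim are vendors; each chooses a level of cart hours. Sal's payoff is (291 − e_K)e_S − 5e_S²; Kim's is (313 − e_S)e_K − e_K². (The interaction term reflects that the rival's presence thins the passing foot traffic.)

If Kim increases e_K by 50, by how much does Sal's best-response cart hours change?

Expanding Sal's payoff: 291e_S − e_Ke_S − 5e_S².
∂π/∂e_S = 291 − e_K − 10e_S = 0, so e_S = 29.1 − 0.1e_K.
The reaction-function slope is −0.1, so a 50-unit rise in e_K moves e_S by −0.1 × 50 = −5. Sal's best response falls — the actions are strategic substitutes.

-5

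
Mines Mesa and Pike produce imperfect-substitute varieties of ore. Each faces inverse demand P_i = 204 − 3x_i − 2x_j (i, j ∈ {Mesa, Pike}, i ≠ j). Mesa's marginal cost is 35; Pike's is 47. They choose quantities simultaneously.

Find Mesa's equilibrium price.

Mine Mesa's profit: π = x_{Mesa}(204 − 3x_{Mesa} − 2x_{Pike}) − 35x_{Mesa}.
∂π/∂x_{Mesa} = 169 − 6x_{Mesa} − 2x_{Pike} = 0 ⇒ x_{Mesa} = 169/6 − (1/3)x_{Pike}.
Similarly x_{Pike} = 157/6 − (1/3)x_{Mesa}.
Substituting the second reaction function into the first: x_{Mesa} = 169/6 − (1/3)(157/6 − (1/3)x_{Mesa}), which gives (8/9)x_{Mesa} = 175/9 ⇒ x_{Mesa} = 21.875.
Then x_{Pike} = 157/6 − (1/3)·21.875 = 18.875.
P_{Mesa} = 204 − 3·21.875 − 2·18.875 = 100.625.

100.625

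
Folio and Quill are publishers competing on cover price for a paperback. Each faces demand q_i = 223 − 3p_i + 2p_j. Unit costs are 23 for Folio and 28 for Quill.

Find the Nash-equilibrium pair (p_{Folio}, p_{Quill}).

73.9375, 75.8125

Folio's profit: π = (p_{Folio} − 23)(223 − 3p_{Folio} + 2p_{Quill}).
∂π/∂p_{Folio} = 292 − 6p_{Folio} + 2p_{Quill} = 0 ⇒ p_{Folio} = 146/3 + (1/3)p_{Quill}.
Similarly p_{Quill} = 307/6 + (1/3)p_{Folio}.
Solving the two reaction functions simultaneously: (1 − (1/3)(1/3))p_{Folio} = 146/3 + (1/3)·(307/6), so (8/9)p_{Folio} = 1183/18 and p_{Folio} = 73.9375.
Then p_{Quill} = 307/6 + (1/3)·73.9375 = 75.8125.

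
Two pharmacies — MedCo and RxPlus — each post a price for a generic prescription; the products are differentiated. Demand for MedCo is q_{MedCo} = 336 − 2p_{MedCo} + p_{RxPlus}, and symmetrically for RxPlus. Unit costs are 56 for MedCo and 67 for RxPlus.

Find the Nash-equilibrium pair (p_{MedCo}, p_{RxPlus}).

150.8, 155.2

MedCo's profit: π = (p_{MedCo} − 56)(336 − 2p_{MedCo} + p_{RxPlus}).
∂π/∂p_{MedCo} = 448 − 4p_{MedCo} + p_{RxPlus} = 0 ⇒ p_{MedCo} = 112 + 0.25p_{RxPlus}.
Similarly p_{RxPlus} = 117.5 + 0.25p_{MedCo}.
Plugging p_{RxPlus} into MedCo's best response: p_{MedCo} = 112 + 0.25(117.5 + 0.25p_{MedCo}) ⇒ 0.9375p_{MedCo} = 141.375, so p_{MedCo} = 150.8.
Then p_{RxPlus} = 117.5 + 0.25·150.8 = 155.2.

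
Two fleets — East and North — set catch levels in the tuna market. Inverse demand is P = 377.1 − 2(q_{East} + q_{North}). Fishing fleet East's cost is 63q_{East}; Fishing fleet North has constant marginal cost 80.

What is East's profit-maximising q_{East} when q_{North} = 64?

Fishing fleet East's profit: π = q_{East}(377.1 − 2(q_{East} + q_{North})) − 63q_{East}.
∂π/∂q_{East} = 314.1 − 4q_{East} − 2q_{North} = 0, so q_{East} = 78.525 − 0.5q_{North}.
At q_{North} = 64: q_{East} = 78.525 − 0.5·64 = 46.525.

46.525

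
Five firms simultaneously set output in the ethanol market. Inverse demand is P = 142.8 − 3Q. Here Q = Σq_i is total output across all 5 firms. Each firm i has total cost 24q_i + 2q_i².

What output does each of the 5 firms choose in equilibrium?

5.4

A representative firm's profit is π_i = q_i(142.8 − 3Q) − 24q_i − 2q_i², with Q = q_i + Σ_{j≠i} q_j.
First-order condition: 118.8 − 10q_i − 3Σ_{j≠i} q_j = 0.
With identical firms, set every q_j = q: then 118.8 − 10q − 12q = 0, i.e. q = 118.8/22 = 5.4.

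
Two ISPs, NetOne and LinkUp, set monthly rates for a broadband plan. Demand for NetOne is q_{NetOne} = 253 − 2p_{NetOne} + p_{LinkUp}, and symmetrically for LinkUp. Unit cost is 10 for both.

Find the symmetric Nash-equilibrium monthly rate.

NetOne's profit: π = (p_{NetOne} − 10)(253 − 2p_{NetOne} + p_{LinkUp}).
∂π/∂p_{NetOne} = 273 − 4p_{NetOne} + p_{LinkUp} = 0 ⇒ p_{NetOne} = 68.25 + 0.25p_{LinkUp}.
The game is symmetric, so in equilibrium p_{LinkUp} = p_{NetOne}: the reaction function gives 0.75p_{NetOne} = 68.25, hence p_{NetOne} = 91.

91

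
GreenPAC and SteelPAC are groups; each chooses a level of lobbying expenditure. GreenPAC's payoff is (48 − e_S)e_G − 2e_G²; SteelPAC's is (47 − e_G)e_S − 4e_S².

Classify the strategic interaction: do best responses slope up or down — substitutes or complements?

Expanding GreenPAC's payoff: 48e_G − e_Se_G − 2e_G².
∂π/∂e_G = 48 − e_S − 4e_G = 0, so e_G = 12 − 0.25e_S.
The best-response slope de_G/de_S = −0.25 < 0: the reaction function is downward-sloping, so the choices are strategic substitutes.

strategic substitutes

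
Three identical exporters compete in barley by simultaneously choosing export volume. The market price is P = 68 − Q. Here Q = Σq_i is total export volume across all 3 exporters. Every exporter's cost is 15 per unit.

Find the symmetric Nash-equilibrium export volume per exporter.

A representative exporter's profit is π_i = q_i(68 − Q) − 15q_i, with Q = q_i + Σ_{j≠i} q_j.
First-order condition: 53 − 2q_i − Σ_{j≠i} q_j = 0.
With identical exporters, set every q_j = q: then 53 − 2q − 2q = 0, i.e. q = 53/4 = 13.25.

13.25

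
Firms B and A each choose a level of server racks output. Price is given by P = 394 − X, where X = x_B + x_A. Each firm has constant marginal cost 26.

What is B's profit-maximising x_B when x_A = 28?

170

Firm B's profit: π = x_B(394 − (x_B + x_A)) − 26x_B.
∂π/∂x_B = 368 − 2x_B − x_A = 0, so x_B = 184 − 0.5x_A.
At x_A = 28: x_B = 184 − 0.5·28 = 170.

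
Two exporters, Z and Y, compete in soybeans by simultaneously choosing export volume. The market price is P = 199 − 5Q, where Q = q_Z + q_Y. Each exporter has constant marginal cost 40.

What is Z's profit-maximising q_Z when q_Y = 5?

13.4

Exporter Z's profit: π = q_Z(199 − 5(q_Z + q_Y)) − 40q_Z.
∂π/∂q_Z = 159 − 10q_Z − 5q_Y = 0, so q_Z = 15.9 − 0.5q_Y.
At q_Y = 5: q_Z = 15.9 − 0.5·5 = 13.4.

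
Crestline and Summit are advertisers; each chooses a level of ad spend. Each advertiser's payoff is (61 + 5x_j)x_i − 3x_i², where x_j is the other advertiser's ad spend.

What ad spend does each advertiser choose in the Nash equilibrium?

Crestline's payoff is (61 + 5x_S)x_C − 3x_C².
∂π/∂x_C = 61 + 5x_S − 6x_C = 0, so x_C = 61/6 + (5/6)x_S.
The game is symmetric, so in equilibrium x_S = x_C: the reaction function gives (1/6)x_C = 61/6, hence x_C = 61.

61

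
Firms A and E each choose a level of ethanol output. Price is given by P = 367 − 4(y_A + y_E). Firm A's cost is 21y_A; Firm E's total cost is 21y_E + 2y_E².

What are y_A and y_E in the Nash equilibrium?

34.6, 17.3

Firm A's profit: π = y_A(367 − 4(y_A + y_E)) − 21y_A.
∂π/∂y_A = 346 − 8y_A − 4y_E = 0, so y_A = 43.25 − 0.5y_E.
For E: ∂π/∂y_E = 346 − 12y_E − 4y_A = 0 ⇒ y_E = 173/6 − (1/3)y_A.
Solving the two reaction functions simultaneously: (1 − (−0.5)(−1/3))y_A = 43.25 − 0.5·(173/6), so (5/6)y_A = 173/6 and y_A = 34.6.
Then y_E = 173/6 − (1/3)·34.6 = 17.3.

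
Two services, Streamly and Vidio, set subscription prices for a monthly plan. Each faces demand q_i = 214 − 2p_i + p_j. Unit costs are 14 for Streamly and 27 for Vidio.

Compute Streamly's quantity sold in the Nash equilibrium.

Streamly's profit: π = (p_{Streamly} − 14)(214 − 2p_{Streamly} + p_{Vidio}).
∂π/∂p_{Streamly} = 242 − 4p_{Streamly} + p_{Vidio} = 0 ⇒ p_{Streamly} = 60.5 + 0.25p_{Vidio}.
Similarly p_{Vidio} = 67 + 0.25p_{Streamly}.
Solving the two reaction functions simultaneously: (1 − (0.25)(0.25))p_{Streamly} = 60.5 + 0.25·67, so 0.9375p_{Streamly} = 77.25 and p_{Streamly} = 82.4.
Then p_{Vidio} = 67 + 0.25·82.4 = 87.6.
q_{Streamly} = 214 − 2·82.4 + 87.6 = 136.8.

136.8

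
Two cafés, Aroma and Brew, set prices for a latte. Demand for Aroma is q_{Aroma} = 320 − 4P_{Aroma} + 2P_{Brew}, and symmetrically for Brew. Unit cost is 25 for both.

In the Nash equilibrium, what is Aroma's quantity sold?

Aroma's profit: π = (P_{Aroma} − 25)(320 − 4P_{Aroma} + 2P_{Brew}).
∂π/∂P_{Aroma} = 420 − 8P_{Aroma} + 2P_{Brew} = 0 ⇒ P_{Aroma} = 52.5 + 0.25P_{Brew}.
Setting P_{Aroma} = P_{Brew} in the reaction function: P_{Aroma} = 52.5 + 0.25P_{Aroma}, so P_{Aroma} = 52.5 / 0.75 = 70.
q_{Aroma} = 320 − 4·70 + 2·70 = 180.

180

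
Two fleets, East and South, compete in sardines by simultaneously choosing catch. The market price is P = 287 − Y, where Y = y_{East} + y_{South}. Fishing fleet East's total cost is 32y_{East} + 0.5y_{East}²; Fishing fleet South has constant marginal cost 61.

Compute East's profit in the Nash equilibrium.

Fishing fleet East's profit: π = y_{East}(287 − (y_{East} + y_{South})) − 32y_{East} − 0.5y_{East}².
∂π/∂y_{East} = 255 − 3y_{East} − y_{South} = 0, so y_{East} = 85 − (1/3)y_{South}.
For South: ∂π/∂y_{South} = 226 − 2y_{South} − y_{East} = 0 ⇒ y_{South} = 113 − 0.5y_{East}.
Plugging y_{South} into East's best response: y_{East} = 85 − (1/3)(113 − 0.5y_{East}) ⇒ (5/6)y_{East} = 142/3, so y_{East} = 56.8.
Then y_{South} = 113 − 0.5·56.8 = 84.6.
Price P = 287 − 141.4 = 145.6.
East's profit: (145.6 − 32)·56.8 − 0.5(56.8)² = 4839.36.

4839.36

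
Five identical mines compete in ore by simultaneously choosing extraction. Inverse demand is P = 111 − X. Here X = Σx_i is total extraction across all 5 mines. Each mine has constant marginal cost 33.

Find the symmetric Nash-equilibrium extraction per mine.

13

A representative mine's profit is π_i = x_i(111 − X) − 33x_i, with X = x_i + Σ_{j≠i} x_j.
First-order condition: 78 − 2x_i − Σ_{j≠i} x_j = 0.
With identical mines, set every x_j = x: then 78 − 2x − 4x = 0, i.e. x = 78/6 = 13.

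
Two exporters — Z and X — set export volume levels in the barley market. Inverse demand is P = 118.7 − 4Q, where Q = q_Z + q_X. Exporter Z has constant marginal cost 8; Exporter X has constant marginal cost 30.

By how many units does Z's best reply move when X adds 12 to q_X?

-6

Exporter Z's profit: π = q_Z(118.7 − 4(q_Z + q_X)) − 8q_Z.
∂π/∂q_Z = 110.7 − 8q_Z − 4q_X = 0, so q_Z = 13.8375 − 0.5q_X.
The reaction-function slope is −0.5, so a 12-unit rise in q_X moves q_Z by −0.5 × 12 = −6. Z's best response falls — the actions are strategic substitutes.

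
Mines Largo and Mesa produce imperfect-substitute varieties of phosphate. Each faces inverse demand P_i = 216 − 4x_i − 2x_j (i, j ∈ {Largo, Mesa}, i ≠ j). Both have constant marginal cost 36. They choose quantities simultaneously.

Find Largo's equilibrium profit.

Mine Largo's profit: π = x_{Largo}(216 − 4x_{Largo} − 2x_{Mesa}) − 36x_{Largo}.
∂π/∂x_{Largo} = 180 − 8x_{Largo} − 2x_{Mesa} = 0 ⇒ x_{Largo} = 22.5 − 0.25x_{Mesa}.
By symmetry x_{Mesa} = x_{Largo}; substituting into the reaction function, 1.25x_{Largo} = 22.5 and x_{Largo} = 18.
P_{Largo} = 216 − 4·18 − 2·18 = 108.
Profit = (108 − 36)·18 = 1296.

1296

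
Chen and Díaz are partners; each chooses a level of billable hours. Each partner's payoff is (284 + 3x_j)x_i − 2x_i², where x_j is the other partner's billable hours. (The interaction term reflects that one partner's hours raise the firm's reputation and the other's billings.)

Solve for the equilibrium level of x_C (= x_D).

Chen's payoff is (284 + 3x_D)x_C − 2x_C².
∂π/∂x_C = 284 + 3x_D − 4x_C = 0, so x_C = 71 + 0.75x_D.
Setting x_C = x_D in the reaction function: x_C = 71 + 0.75x_C, so x_C = 71 / 0.25 = 284.

284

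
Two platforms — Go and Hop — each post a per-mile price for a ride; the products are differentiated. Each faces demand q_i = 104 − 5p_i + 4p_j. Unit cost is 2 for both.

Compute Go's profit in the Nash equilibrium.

1445

Go's profit: π = (p_{Go} − 2)(104 − 5p_{Go} + 4p_{Hop}).
∂π/∂p_{Go} = 114 − 10p_{Go} + 4p_{Hop} = 0 ⇒ p_{Go} = 11.4 + 0.4p_{Hop}.
The game is symmetric, so in equilibrium p_{Hop} = p_{Go}: the reaction function gives 0.6p_{Go} = 11.4, hence p_{Go} = 19.
q_{Go} = 104 − 5·19 + 4·19 = 85.
Profit = (19 − 2)·85 = 1445.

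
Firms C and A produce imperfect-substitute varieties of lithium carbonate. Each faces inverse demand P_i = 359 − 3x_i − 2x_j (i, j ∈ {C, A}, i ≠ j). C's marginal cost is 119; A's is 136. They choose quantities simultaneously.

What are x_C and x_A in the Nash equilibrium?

Firm C's profit: π = x_C(359 − 3x_C − 2x_A) − 119x_C.
∂π/∂x_C = 240 − 6x_C − 2x_A = 0 ⇒ x_C = 40 − (1/3)x_A.
Similarly x_A = 223/6 − (1/3)x_C.
Substituting the second reaction function into the first: x_C = 40 − (1/3)(223/6 − (1/3)x_C), which gives (8/9)x_C = 497/18 ⇒ x_C = 31.0625.
Then x_A = 223/6 − (1/3)·31.0625 = 26.8125.

31.0625, 26.8125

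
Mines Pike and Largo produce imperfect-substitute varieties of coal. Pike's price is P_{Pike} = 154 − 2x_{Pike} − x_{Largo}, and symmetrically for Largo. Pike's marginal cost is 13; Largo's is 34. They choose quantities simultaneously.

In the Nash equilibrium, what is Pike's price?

72.2

Mine Pike's profit: π = x_{Pike}(154 − 2x_{Pike} − x_{Largo}) − 13x_{Pike}.
∂π/∂x_{Pike} = 141 − 4x_{Pike} − x_{Largo} = 0 ⇒ x_{Pike} = 35.25 − 0.25x_{Largo}.
Similarly x_{Largo} = 30 − 0.25x_{Pike}.
Plugging x_{Largo} into Pike's best response: x_{Pike} = 35.25 − 0.25(30 − 0.25x_{Pike}) ⇒ 0.9375x_{Pike} = 27.75, so x_{Pike} = 29.6.
Then x_{Largo} = 30 − 0.25·29.6 = 22.6.
P_{Pike} = 154 − 2·29.6 − 22.6 = 72.2.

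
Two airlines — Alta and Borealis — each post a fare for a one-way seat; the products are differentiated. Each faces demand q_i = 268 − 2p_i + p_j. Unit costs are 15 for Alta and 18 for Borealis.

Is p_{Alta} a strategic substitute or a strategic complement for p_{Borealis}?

strategic complements

Alta's profit: π = (p_{Alta} − 15)(268 − 2p_{Alta} + p_{Borealis}).
∂π/∂p_{Alta} = 298 − 4p_{Alta} + p_{Borealis} = 0 ⇒ p_{Alta} = 74.5 + 0.25p_{Borealis}.
The best-response slope dp_{Alta}/dp_{Borealis} = 0.25 > 0: the reaction function is upward-sloping, so the choices are strategic complements.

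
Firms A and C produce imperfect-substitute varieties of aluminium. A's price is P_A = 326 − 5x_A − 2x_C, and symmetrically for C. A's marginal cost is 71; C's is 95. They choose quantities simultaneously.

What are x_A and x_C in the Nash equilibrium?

21.75, 18.75

Firm A's profit: π = x_A(326 − 5x_A − 2x_C) − 71x_A.
∂π/∂x_A = 255 − 10x_A − 2x_C = 0 ⇒ x_A = 25.5 − 0.2x_C.
Similarly x_C = 23.1 − 0.2x_A.
Substituting the second reaction function into the first: x_A = 25.5 − 0.2(23.1 − 0.2x_A), which gives 0.96x_A = 20.88 ⇒ x_A = 21.75.
Then x_C = 23.1 − 0.2·21.75 = 18.75.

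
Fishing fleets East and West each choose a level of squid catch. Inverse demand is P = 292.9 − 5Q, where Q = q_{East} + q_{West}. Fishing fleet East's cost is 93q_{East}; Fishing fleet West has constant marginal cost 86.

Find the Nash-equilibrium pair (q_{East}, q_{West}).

12.86, 14.26

Fishing fleet East's profit: π = q_{East}(292.9 − 5(q_{East} + q_{West})) − 93q_{East}.
∂π/∂q_{East} = 199.9 − 10q_{East} − 5q_{West} = 0, so q_{East} = 19.99 − 0.5q_{West}.
By the same steps for West: q_{West} = 20.69 − 0.5q_{East}.
Solving the two reaction functions simultaneously: (1 − (−0.5)(−0.5))q_{East} = 19.99 − 0.5·20.69, so 0.75q_{East} = 9.645 and q_{East} = 12.86.
Then q_{West} = 20.69 − 0.5·12.86 = 14.26.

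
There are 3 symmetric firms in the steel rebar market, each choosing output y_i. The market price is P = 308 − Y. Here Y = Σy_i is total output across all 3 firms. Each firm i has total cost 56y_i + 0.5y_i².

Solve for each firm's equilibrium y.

A representative firm's profit is π_i = y_i(308 − Y) − 56y_i − 0.5y_i², with Y = y_i + Σ_{j≠i} y_j.
First-order condition: 252 − 3y_i − Σ_{j≠i} y_j = 0.
Imposing symmetry (y_j = y for all j) turns Σ_{j≠i} y_j into 2y, so 252 = 5y and y = 50.4.

50.4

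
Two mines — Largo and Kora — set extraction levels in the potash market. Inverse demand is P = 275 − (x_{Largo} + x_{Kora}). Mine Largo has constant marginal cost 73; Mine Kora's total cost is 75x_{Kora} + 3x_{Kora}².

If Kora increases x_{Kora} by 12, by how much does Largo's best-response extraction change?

Mine Largo's profit: π = x_{Largo}(275 − (x_{Largo} + x_{Kora})) − 73x_{Largo}.
∂π/∂x_{Largo} = 202 − 2x_{Largo} − x_{Kora} = 0, so x_{Largo} = 101 − 0.5x_{Kora}.
The reaction-function slope is −0.5, so a 12-unit rise in x_{Kora} moves x_{Largo} by −0.5 × 12 = −6. Largo's best response falls — the actions are strategic substitutes.

-6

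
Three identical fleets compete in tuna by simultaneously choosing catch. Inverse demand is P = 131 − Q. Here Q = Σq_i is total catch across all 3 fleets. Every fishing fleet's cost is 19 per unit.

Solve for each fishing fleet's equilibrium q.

28

A representative fishing fleet's profit is π_i = q_i(131 − Q) − 19q_i, with Q = q_i + Σ_{j≠i} q_j.
First-order condition: 112 − 2q_i − Σ_{j≠i} q_j = 0.
With identical fishing fleets, set every q_j = q: then 112 − 2q − 2q = 0, i.e. q = 112/4 = 28.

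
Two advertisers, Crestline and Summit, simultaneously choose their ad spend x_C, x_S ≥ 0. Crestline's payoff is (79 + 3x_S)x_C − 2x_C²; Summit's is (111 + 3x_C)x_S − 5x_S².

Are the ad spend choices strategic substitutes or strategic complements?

strategic complements

Expanding Crestline's payoff: 79x_C + 3x_Sx_C − 2x_C².
∂π/∂x_C = 79 + 3x_S − 4x_C = 0, so x_C = 19.75 + 0.75x_S.
The best-response slope dx_C/dx_S = 0.75 > 0: the reaction function is upward-sloping, so the choices are strategic complements.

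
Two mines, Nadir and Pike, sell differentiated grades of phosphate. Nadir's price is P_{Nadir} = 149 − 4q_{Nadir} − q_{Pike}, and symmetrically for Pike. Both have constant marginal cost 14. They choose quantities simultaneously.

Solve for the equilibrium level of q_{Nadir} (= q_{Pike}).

Mine Nadir's profit: π = q_{Nadir}(149 − 4q_{Nadir} − q_{Pike}) − 14q_{Nadir}.
∂π/∂q_{Nadir} = 135 − 8q_{Nadir} − q_{Pike} = 0 ⇒ q_{Nadir} = 16.875 − 0.125q_{Pike}.
The game is symmetric, so in equilibrium q_{Pike} = q_{Nadir}: the reaction function gives 1.125q_{Nadir} = 16.875, hence q_{Nadir} = 15.

15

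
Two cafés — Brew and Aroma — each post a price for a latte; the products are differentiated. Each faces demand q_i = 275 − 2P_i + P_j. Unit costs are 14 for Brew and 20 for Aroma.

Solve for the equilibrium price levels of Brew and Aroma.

Brew's profit: π = (P_{Brew} − 14)(275 − 2P_{Brew} + P_{Aroma}).
∂π/∂P_{Brew} = 303 − 4P_{Brew} + P_{Aroma} = 0 ⇒ P_{Brew} = 75.75 + 0.25P_{Aroma}.
Similarly P_{Aroma} = 78.75 + 0.25P_{Brew}.
Plugging P_{Aroma} into Brew's best response: P_{Brew} = 75.75 + 0.25(78.75 + 0.25P_{Brew}) ⇒ 0.9375P_{Brew} = 95.4375, so P_{Brew} = 101.8.
Then P_{Aroma} = 78.75 + 0.25·101.8 = 104.2.

101.8, 104.2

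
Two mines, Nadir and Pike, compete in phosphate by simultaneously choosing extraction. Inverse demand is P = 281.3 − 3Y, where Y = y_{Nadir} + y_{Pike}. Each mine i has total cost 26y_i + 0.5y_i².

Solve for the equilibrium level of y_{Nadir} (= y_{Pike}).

Mine Nadir's profit: π = y_{Nadir}(281.3 − 3(y_{Nadir} + y_{Pike})) − 26y_{Nadir} − 0.5y_{Nadir}².
∂π/∂y_{Nadir} = 255.3 − 7y_{Nadir} − 3y_{Pike} = 0, so y_{Nadir} = 2553/70 − (3/7)y_{Pike}.
Setting y_{Nadir} = y_{Pike} in the reaction function: y_{Nadir} = 2553/70 − (3/7)y_{Nadir}, so y_{Nadir} = (2553/70) / (10/7) = 25.53.

25.53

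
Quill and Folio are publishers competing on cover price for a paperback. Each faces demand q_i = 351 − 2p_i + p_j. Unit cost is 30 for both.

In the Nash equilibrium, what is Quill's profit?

Quill's profit: π = (p_{Quill} − 30)(351 − 2p_{Quill} + p_{Folio}).
∂π/∂p_{Quill} = 411 − 4p_{Quill} + p_{Folio} = 0 ⇒ p_{Quill} = 102.75 + 0.25p_{Folio}.
By symmetry p_{Folio} = p_{Quill}; substituting into the reaction function, 0.75p_{Quill} = 102.75 and p_{Quill} = 137.
q_{Quill} = 351 − 2·137 + 137 = 214.
Profit = (137 − 30)·214 = 22898.

22898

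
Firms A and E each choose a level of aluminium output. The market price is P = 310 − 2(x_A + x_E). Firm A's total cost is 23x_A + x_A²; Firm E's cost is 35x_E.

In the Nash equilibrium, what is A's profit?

Firm A's profit: π = x_A(310 − 2(x_A + x_E)) − 23x_A − x_A².
∂π/∂x_A = 287 − 6x_A − 2x_E = 0, so x_A = 287/6 − (1/3)x_E.
For E: ∂π/∂x_E = 275 − 4x_E − 2x_A = 0 ⇒ x_E = 68.75 − 0.5x_A.
Plugging x_E into A's best response: x_A = 287/6 − (1/3)(68.75 − 0.5x_A) ⇒ (5/6)x_A = 299/12, so x_A = 29.9.
Then x_E = 68.75 − 0.5·29.9 = 53.8.
Price P = 310 − 2·83.7 = 142.6.
A's profit: (142.6 − 23)·29.9 − (29.9)² = 2682.03.

2682.03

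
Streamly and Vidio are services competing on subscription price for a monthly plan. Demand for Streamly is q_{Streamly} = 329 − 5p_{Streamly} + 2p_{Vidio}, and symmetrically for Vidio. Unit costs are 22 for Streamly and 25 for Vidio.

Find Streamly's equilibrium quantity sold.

165.9375

Streamly's profit: π = (p_{Streamly} − 22)(329 − 5p_{Streamly} + 2p_{Vidio}).
∂π/∂p_{Streamly} = 439 − 10p_{Streamly} + 2p_{Vidio} = 0 ⇒ p_{Streamly} = 43.9 + 0.2p_{Vidio}.
Similarly p_{Vidio} = 45.4 + 0.2p_{Streamly}.
Substituting the second reaction function into the first: p_{Streamly} = 43.9 + 0.2(45.4 + 0.2p_{Streamly}), which gives 0.96p_{Streamly} = 52.98 ⇒ p_{Streamly} = 55.1875.
Then p_{Vidio} = 45.4 + 0.2·55.1875 = 56.4375.
q_{Streamly} = 329 − 5·55.1875 + 2·56.4375 = 165.9375.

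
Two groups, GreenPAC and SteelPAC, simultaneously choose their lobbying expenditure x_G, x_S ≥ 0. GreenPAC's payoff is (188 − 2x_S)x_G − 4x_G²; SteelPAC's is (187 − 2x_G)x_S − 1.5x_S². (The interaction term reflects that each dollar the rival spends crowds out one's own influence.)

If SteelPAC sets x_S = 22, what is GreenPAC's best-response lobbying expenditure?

Expanding GreenPAC's payoff: 188x_G − 2x_Sx_G − 4x_G².
∂π/∂x_G = 188 − 2x_S − 8x_G = 0, so x_G = 23.5 − 0.25x_S.
At x_S = 22: x_G = 23.5 − 0.25·22 = 18.

18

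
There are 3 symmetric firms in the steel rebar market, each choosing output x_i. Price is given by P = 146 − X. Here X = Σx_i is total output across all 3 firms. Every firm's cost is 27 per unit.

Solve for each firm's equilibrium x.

29.75

A representative firm's profit is π_i = x_i(146 − X) − 27x_i, with X = x_i + Σ_{j≠i} x_j.
First-order condition: 119 − 2x_i − Σ_{j≠i} x_j = 0.
In a symmetric equilibrium every firm chooses the same x, so Σ_{j≠i} x_j = 2x. The condition becomes 119 − 4x = 0, giving x = 119/4 = 29.75.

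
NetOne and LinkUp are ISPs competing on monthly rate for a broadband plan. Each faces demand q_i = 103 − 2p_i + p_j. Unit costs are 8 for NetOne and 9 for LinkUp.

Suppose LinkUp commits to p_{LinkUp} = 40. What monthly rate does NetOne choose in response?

39.75

NetOne's profit: π = (p_{NetOne} − 8)(103 − 2p_{NetOne} + p_{LinkUp}).
∂π/∂p_{NetOne} = 119 − 4p_{NetOne} + p_{LinkUp} = 0 ⇒ p_{NetOne} = 29.75 + 0.25p_{LinkUp}.
At p_{LinkUp} = 40: p_{NetOne} = 29.75 + 0.25·40 = 39.75.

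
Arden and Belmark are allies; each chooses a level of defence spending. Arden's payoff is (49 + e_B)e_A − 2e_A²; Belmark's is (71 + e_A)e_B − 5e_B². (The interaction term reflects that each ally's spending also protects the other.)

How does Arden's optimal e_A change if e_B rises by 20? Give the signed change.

Expanding Arden's payoff: 49e_A + e_Be_A − 2e_A².
∂π/∂e_A = 49 + e_B − 4e_A = 0, so e_A = 12.25 + 0.25e_B.
The reaction-function slope is 0.25, so a 20-unit rise in e_B moves e_A by 0.25 × 20 = 5. Arden's best response rises — the actions are strategic complements.

5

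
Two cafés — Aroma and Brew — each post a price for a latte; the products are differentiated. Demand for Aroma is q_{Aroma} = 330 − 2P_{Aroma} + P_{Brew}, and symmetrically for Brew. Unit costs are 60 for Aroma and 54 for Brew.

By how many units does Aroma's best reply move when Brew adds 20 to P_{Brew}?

Aroma's profit: π = (P_{Aroma} − 60)(330 − 2P_{Aroma} + P_{Brew}).
∂π/∂P_{Aroma} = 450 − 4P_{Aroma} + P_{Brew} = 0 ⇒ P_{Aroma} = 112.5 + 0.25P_{Brew}.
The reaction-function slope is 0.25, so a 20-unit rise in P_{Brew} moves P_{Aroma} by 0.25 × 20 = 5. Aroma's best response rises — the actions are strategic complements.

5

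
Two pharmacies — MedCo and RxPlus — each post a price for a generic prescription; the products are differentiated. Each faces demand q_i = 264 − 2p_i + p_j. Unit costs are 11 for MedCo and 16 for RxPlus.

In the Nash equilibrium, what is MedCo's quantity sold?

170

MedCo's profit: π = (p_{MedCo} − 11)(264 − 2p_{MedCo} + p_{RxPlus}).
∂π/∂p_{MedCo} = 286 − 4p_{MedCo} + p_{RxPlus} = 0 ⇒ p_{MedCo} = 71.5 + 0.25p_{RxPlus}.
Similarly p_{RxPlus} = 74 + 0.25p_{MedCo}.
Substituting the second reaction function into the first: p_{MedCo} = 71.5 + 0.25(74 + 0.25p_{MedCo}), which gives 0.9375p_{MedCo} = 90 ⇒ p_{MedCo} = 96.
Then p_{RxPlus} = 74 + 0.25·96 = 98.
q_{MedCo} = 264 − 2·96 + 98 = 170.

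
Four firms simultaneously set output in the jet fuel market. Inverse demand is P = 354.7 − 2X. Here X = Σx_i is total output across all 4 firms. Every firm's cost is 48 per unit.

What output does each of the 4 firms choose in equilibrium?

A representative firm's profit is π_i = x_i(354.7 − 2X) − 48x_i, with X = x_i + Σ_{j≠i} x_j.
First-order condition: 306.7 − 4x_i − 2Σ_{j≠i} x_j = 0.
In a symmetric equilibrium every firm chooses the same x, so Σ_{j≠i} x_j = 3x. The condition becomes 306.7 − 10x = 0, giving x = 306.7/10 = 30.67.

30.67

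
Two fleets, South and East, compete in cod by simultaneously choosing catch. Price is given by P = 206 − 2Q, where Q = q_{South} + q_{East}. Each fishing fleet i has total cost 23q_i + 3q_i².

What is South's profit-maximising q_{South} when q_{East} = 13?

Fishing fleet South's profit: π = q_{South}(206 − 2(q_{South} + q_{East})) − 23q_{South} − 3q_{South}².
∂π/∂q_{South} = 183 − 10q_{South} − 2q_{East} = 0, so q_{South} = 18.3 − 0.2q_{East}.
At q_{East} = 13: q_{South} = 18.3 − 0.2·13 = 15.7.

15.7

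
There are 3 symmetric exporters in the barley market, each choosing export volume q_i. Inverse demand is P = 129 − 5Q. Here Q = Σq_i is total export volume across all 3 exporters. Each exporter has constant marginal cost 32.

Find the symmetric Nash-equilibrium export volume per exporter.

4.85

A representative exporter's profit is π_i = q_i(129 − 5Q) − 32q_i, with Q = q_i + Σ_{j≠i} q_j.
First-order condition: 97 − 10q_i − 5Σ_{j≠i} q_j = 0.
Imposing symmetry (q_j = q for all j) turns Σ_{j≠i} q_j into 2q, so 97 = 20q and q = 4.85.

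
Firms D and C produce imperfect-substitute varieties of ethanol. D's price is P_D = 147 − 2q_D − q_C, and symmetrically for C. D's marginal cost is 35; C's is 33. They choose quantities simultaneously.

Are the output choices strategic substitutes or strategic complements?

Firm D's profit: π = q_D(147 − 2q_D − q_C) − 35q_D.
∂π/∂q_D = 112 − 4q_D − q_C = 0 ⇒ q_D = 28 − 0.25q_C.
The best-response slope dq_D/dq_C = −0.25 < 0: the reaction function is downward-sloping, so the choices are strategic substitutes.

strategic substitutes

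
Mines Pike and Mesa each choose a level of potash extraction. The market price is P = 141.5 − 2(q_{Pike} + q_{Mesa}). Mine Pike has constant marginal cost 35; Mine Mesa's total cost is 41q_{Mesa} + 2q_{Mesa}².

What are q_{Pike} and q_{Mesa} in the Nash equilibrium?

23.25, 6.75

Mine Pike's profit: π = q_{Pike}(141.5 − 2(q_{Pike} + q_{Mesa})) − 35q_{Pike}.
∂π/∂q_{Pike} = 106.5 − 4q_{Pike} − 2q_{Mesa} = 0, so q_{Pike} = 26.625 − 0.5q_{Mesa}.
For Mesa: ∂π/∂q_{Mesa} = 100.5 − 8q_{Mesa} − 2q_{Pike} = 0 ⇒ q_{Mesa} = 12.5625 − 0.25q_{Pike}.
Plugging q_{Mesa} into Pike's best response: q_{Pike} = 26.625 − 0.5(12.5625 − 0.25q_{Pike}) ⇒ 0.875q_{Pike} = 651/32, so q_{Pike} = 23.25.
Then q_{Mesa} = 12.5625 − 0.25·23.25 = 6.75.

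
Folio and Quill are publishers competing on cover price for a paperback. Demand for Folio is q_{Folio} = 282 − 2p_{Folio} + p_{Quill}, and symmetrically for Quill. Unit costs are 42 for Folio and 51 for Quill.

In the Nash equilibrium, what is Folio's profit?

13186.88

Folio's profit: π = (p_{Folio} − 42)(282 − 2p_{Folio} + p_{Quill}).
∂π/∂p_{Folio} = 366 − 4p_{Folio} + p_{Quill} = 0 ⇒ p_{Folio} = 91.5 + 0.25p_{Quill}.
Similarly p_{Quill} = 96 + 0.25p_{Folio}.
Substituting the second reaction function into the first: p_{Folio} = 91.5 + 0.25(96 + 0.25p_{Folio}), which gives 0.9375p_{Folio} = 115.5 ⇒ p_{Folio} = 123.2.
Then p_{Quill} = 96 + 0.25·123.2 = 126.8.
q_{Folio} = 282 − 2·123.2 + 126.8 = 162.4.
Profit = (123.2 − 42)·162.4 = 13186.88.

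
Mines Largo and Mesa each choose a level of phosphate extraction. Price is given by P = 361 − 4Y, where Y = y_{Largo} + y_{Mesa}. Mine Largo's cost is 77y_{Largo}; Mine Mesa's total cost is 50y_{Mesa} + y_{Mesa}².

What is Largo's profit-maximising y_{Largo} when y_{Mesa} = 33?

Mine Largo's profit: π = y_{Largo}(361 − 4(y_{Largo} + y_{Mesa})) − 77y_{Largo}.
∂π/∂y_{Largo} = 284 − 8y_{Largo} − 4y_{Mesa} = 0, so y_{Largo} = 35.5 − 0.5y_{Mesa}.
At y_{Mesa} = 33: y_{Largo} = 35.5 − 0.5·33 = 19.

19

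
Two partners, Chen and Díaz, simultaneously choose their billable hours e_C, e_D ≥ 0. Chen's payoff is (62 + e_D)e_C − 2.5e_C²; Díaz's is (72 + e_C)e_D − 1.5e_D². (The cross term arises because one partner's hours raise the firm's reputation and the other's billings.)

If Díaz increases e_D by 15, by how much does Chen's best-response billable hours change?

3

Expanding Chen's payoff: 62e_C + e_De_C − 2.5e_C².
∂π/∂e_C = 62 + e_D − 5e_C = 0, so e_C = 12.4 + 0.2e_D.
The reaction-function slope is 0.2, so a 15-unit rise in e_D moves e_C by 0.2 × 15 = 3. Chen's best response rises — the actions are strategic complements.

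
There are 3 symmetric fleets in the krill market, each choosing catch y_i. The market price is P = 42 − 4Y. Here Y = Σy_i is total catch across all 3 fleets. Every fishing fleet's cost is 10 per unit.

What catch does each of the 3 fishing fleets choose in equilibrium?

A representative fishing fleet's profit is π_i = y_i(42 − 4Y) − 10y_i, with Y = y_i + Σ_{j≠i} y_j.
First-order condition: 32 − 8y_i − 4Σ_{j≠i} y_j = 0.
With identical fishing fleets, set every y_j = y: then 32 − 8y − 8y = 0, i.e. y = 32/16 = 2.

2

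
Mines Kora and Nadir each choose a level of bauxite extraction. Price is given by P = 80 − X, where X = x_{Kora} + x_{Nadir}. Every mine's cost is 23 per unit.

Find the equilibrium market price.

42

Mine Kora's profit: π = x_{Kora}(80 − (x_{Kora} + x_{Nadir})) − 23x_{Kora}.
∂π/∂x_{Kora} = 57 − 2x_{Kora} − x_{Nadir} = 0, so x_{Kora} = 28.5 − 0.5x_{Nadir}.
The game is symmetric, so in equilibrium x_{Nadir} = x_{Kora}: the reaction function gives 1.5x_{Kora} = 28.5, hence x_{Kora} = 19.
Equilibrium price: P = 80 − 38 = 42.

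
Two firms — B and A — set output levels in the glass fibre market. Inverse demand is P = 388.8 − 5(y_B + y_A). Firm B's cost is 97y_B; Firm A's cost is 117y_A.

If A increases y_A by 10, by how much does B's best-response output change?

Firm B's profit: π = y_B(388.8 − 5(y_B + y_A)) − 97y_B.
∂π/∂y_B = 291.8 − 10y_B − 5y_A = 0, so y_B = 29.18 − 0.5y_A.
The reaction-function slope is −0.5, so a 10-unit rise in y_A moves y_B by −0.5 × 10 = −5. B's best response falls — the actions are strategic substitutes.

-5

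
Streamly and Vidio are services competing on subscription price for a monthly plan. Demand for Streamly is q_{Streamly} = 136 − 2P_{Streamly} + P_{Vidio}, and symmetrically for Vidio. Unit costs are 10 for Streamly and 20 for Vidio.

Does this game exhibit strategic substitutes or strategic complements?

Streamly's profit: π = (P_{Streamly} − 10)(136 − 2P_{Streamly} + P_{Vidio}).
∂π/∂P_{Streamly} = 156 − 4P_{Streamly} + P_{Vidio} = 0 ⇒ P_{Streamly} = 39 + 0.25P_{Vidio}.
The best-response slope dP_{Streamly}/dP_{Vidio} = 0.25 > 0: the reaction function is upward-sloping, so the choices are strategic complements.

strategic complements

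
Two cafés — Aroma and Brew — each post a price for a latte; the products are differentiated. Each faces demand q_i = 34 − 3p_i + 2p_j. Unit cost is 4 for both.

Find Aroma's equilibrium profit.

Aroma's profit: π = (p_{Aroma} − 4)(34 − 3p_{Aroma} + 2p_{Brew}).
∂π/∂p_{Aroma} = 46 − 6p_{Aroma} + 2p_{Brew} = 0 ⇒ p_{Aroma} = 23/3 + (1/3)p_{Brew}.
By symmetry p_{Brew} = p_{Aroma}; substituting into the reaction function, (2/3)p_{Aroma} = 23/3 and p_{Aroma} = 11.5.
q_{Aroma} = 34 − 3·11.5 + 2·11.5 = 22.5.
Profit = (11.5 − 4)·22.5 = 168.75.

168.75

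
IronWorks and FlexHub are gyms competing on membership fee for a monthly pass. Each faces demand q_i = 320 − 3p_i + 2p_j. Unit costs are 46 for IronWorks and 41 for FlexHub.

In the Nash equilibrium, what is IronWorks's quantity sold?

IronWorks's profit: π = (p_{IronWorks} − 46)(320 − 3p_{IronWorks} + 2p_{FlexHub}).
∂π/∂p_{IronWorks} = 458 − 6p_{IronWorks} + 2p_{FlexHub} = 0 ⇒ p_{IronWorks} = 229/3 + (1/3)p_{FlexHub}.
Similarly p_{FlexHub} = 443/6 + (1/3)p_{IronWorks}.
Plugging p_{FlexHub} into IronWorks's best response: p_{IronWorks} = 229/3 + (1/3)(443/6 + (1/3)p_{IronWorks}) ⇒ (8/9)p_{IronWorks} = 1817/18, so p_{IronWorks} = 113.5625.
Then p_{FlexHub} = 443/6 + (1/3)·113.5625 = 111.6875.
q_{IronWorks} = 320 − 3·113.5625 + 2·111.6875 = 202.6875.

202.6875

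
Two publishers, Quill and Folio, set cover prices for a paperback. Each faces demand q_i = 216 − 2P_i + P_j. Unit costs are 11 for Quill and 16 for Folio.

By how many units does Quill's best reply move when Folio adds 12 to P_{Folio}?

Quill's profit: π = (P_{Quill} − 11)(216 − 2P_{Quill} + P_{Folio}).
∂π/∂P_{Quill} = 238 − 4P_{Quill} + P_{Folio} = 0 ⇒ P_{Quill} = 59.5 + 0.25P_{Folio}.
The reaction-function slope is 0.25, so a 12-unit rise in P_{Folio} moves P_{Quill} by 0.25 × 12 = 3. Quill's best response rises — the actions are strategic complements.

3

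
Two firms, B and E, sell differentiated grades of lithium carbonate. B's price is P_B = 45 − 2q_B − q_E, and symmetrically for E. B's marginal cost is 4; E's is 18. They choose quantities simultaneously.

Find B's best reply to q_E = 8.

Firm B's profit: π = q_B(45 − 2q_B − q_E) − 4q_B.
∂π/∂q_B = 41 − 4q_B − q_E = 0 ⇒ q_B = 10.25 − 0.25q_E.
At q_E = 8: q_B = 10.25 − 0.25·8 = 8.25.

8.25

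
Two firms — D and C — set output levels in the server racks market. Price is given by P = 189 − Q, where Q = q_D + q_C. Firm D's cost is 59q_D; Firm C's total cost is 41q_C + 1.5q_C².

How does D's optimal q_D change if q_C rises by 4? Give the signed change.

-2

Firm D's profit: π = q_D(189 − (q_D + q_C)) − 59q_D.
∂π/∂q_D = 130 − 2q_D − q_C = 0, so q_D = 65 − 0.5q_C.
The reaction-function slope is −0.5, so a 4-unit rise in q_C moves q_D by −0.5 × 4 = −2. D's best response falls — the actions are strategic substitutes.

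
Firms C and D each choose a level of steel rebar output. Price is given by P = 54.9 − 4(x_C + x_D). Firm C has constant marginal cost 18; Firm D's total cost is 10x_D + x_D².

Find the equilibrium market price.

Firm C's profit: π = x_C(54.9 − 4(x_C + x_D)) − 18x_C.
∂π/∂x_C = 36.9 − 8x_C − 4x_D = 0, so x_C = 4.6125 − 0.5x_D.
For D: ∂π/∂x_D = 44.9 − 10x_D − 4x_C = 0 ⇒ x_D = 4.49 − 0.4x_C.
Plugging x_D into C's best response: x_C = 4.6125 − 0.5(4.49 − 0.4x_C) ⇒ 0.8x_C = 2.3675, so x_C = 947/320.
Then x_D = 4.49 − 0.4·(947/320) = 529/160.
Equilibrium price: P = 54.9 − 4·(401/64) = 29.8375.

29.8375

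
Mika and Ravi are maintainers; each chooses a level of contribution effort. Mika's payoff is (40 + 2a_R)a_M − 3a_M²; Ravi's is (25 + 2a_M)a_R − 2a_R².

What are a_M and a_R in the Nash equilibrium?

10.5, 11.5

Expanding Mika's payoff: 40a_M + 2a_Ra_M − 3a_M².
∂π/∂a_M = 40 + 2a_R − 6a_M = 0, so a_M = 20/3 + (1/3)a_R.
Likewise for Ravi: a_R = 6.25 + 0.5a_M.
Substituting the second reaction function into the first: a_M = 20/3 + (1/3)(6.25 + 0.5a_M), which gives (5/6)a_M = 8.75 ⇒ a_M = 10.5.
Then a_R = 6.25 + 0.5·10.5 = 11.5.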